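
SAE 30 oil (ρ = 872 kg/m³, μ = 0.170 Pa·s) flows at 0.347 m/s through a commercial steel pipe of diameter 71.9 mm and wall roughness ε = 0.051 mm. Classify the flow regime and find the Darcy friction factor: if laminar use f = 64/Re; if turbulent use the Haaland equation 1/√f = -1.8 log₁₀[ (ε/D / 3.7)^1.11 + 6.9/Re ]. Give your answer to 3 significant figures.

f ≈ 0.500

Re = ρVD/μ = 872·0.347·0.0719/0.17 = 128.
Re < 2300 → laminar, so f = 64/Re = 0.5001 (roughness is irrelevant in laminar flow).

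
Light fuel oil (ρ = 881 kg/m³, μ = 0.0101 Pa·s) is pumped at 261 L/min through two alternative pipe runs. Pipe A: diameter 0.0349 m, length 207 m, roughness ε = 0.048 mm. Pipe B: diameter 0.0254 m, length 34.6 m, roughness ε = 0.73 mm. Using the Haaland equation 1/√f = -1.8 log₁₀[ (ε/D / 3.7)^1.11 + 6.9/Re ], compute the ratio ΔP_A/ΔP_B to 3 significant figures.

ΔP_A/ΔP_B ≈ 0.642

Pipe A: V = Q/A = 0.00435/0.0009566 = 4.547 m/s; Re = 1.384e+04; ε/D = 0.00138; Haaland → f = 0.03044; ΔP_A = f(L/D)(ρV²/2) = 1.645e+06 Pa.
Pipe B: V = Q/A = 0.00435/0.0005067 = 8.585 m/s; Re = 1.902e+04; ε/D = 0.0287; Haaland → f = 0.05792; ΔP_B = f(L/D)(ρV²/2) = 2.561e+06 Pa.
ΔP_A/ΔP_B = 1.645e+06/2.561e+06 = 0.642.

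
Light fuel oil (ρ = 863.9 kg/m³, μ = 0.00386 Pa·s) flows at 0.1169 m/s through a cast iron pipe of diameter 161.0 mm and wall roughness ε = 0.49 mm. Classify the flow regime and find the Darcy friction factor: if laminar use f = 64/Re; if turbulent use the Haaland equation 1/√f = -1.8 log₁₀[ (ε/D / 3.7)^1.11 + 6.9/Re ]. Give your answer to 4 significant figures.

Re = ρVD/μ = 863.9·0.1169·0.161/0.00386 = 4212.
Re > 4000 → turbulent. ε/D = 0.00049/0.161 = 0.00304; Haaland: 1/√f = -1.8 log₁₀[0.000377 + 0.00164] = 4.852, so f = 0.04247.

f ≈ 0.04247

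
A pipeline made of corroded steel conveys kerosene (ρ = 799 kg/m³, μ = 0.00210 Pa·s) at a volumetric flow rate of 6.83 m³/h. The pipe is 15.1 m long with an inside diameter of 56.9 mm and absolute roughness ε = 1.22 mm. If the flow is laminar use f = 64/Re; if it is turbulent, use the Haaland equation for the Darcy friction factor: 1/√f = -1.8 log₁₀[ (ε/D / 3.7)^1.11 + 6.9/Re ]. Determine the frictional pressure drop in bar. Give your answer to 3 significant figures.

Q = 6.83 m³/h = 6.83/3600 = 0.001897 m³/s.
Cross-sectional area A = πD²/4 = π(0.0569)²/4 = 0.002543 m²; mean velocity V = Q/A = 0.001897/0.002543 = 0.7461 m/s.
Reynolds number Re = ρVD/μ = 799 · 0.7461 · 0.0569 / 0.0021 = 1.615e+04.
Re > 4000 → turbulent. Relative roughness ε/D = 0.00122/0.0569 = 0.0214. Haaland: 1/√f = -1.8 log₁₀[(0.0214/3.7)^1.11 + 6.9/1.615e+04] = -1.8 log₁₀[0.00329 + 0.000427] = 4.374, so f = 0.05227.
Darcy-Weisbach: ΔP = f(L/D)(ρV²/2) = 0.05227·(15.1/0.0569)·(799·0.7461²/2) = 0.05227·265.4·222.4 = 3085 Pa.
ΔP = 3085 Pa = 0.0308 bar.

ΔP ≈ 0.0308 bar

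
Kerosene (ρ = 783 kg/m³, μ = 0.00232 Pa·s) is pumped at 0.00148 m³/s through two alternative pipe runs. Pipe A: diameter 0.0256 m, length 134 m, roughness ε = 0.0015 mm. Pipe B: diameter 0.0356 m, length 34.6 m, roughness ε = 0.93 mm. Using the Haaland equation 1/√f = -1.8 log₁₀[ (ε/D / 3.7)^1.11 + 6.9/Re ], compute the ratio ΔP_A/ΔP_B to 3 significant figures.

ΔP_A/ΔP_B ≈ 8.82

Pipe A: V = Q/A = 0.00148/0.0005147 = 2.875 m/s; Re = 2.484e+04; ε/D = 5.86e-05; Haaland → f = 0.0245; ΔP_A = f(L/D)(ρV²/2) = 4.151e+05 Pa.
Pipe B: V = Q/A = 0.00148/0.0009954 = 1.487 m/s; Re = 1.786e+04; ε/D = 0.0261; Haaland → f = 0.05595; ΔP_B = f(L/D)(ρV²/2) = 4.707e+04 Pa.
ΔP_A/ΔP_B = 4.151e+05/4.707e+04 = 8.82.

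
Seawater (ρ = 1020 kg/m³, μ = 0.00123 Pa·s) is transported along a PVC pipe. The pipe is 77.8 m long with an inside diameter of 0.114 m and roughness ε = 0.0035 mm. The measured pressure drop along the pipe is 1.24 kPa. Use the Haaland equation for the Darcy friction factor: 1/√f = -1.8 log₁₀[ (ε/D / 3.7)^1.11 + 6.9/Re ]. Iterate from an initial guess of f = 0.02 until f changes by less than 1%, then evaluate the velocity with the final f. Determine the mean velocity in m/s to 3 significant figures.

V ≈ 0.401 m/s

Rearranging Darcy-Weisbach: V = √(2·ΔP·D/(f·L·ρ)). With ε/D = 3.5e-06/0.114 = 3.07e-05, iterate starting from f = 0.02:
  f = 0.02 → V = √(2·1240·0.114/(0.02·77.8·1020)) = 0.4221 m/s; Re = ρVD/μ = 3.99e+04; f → 0.02187
  f = 0.02187 → V = 0.4036 m/s; Re = 3.815e+04; f → 0.0221
  f = 0.0221 → V = 0.4015 m/s; Re = 3.796e+04; f → 0.02212
Converged (Δf/f < 1%). With the final f = 0.02212: V = √(2·1240·0.114/(0.02212·77.8·1020)) = 0.4013 m/s.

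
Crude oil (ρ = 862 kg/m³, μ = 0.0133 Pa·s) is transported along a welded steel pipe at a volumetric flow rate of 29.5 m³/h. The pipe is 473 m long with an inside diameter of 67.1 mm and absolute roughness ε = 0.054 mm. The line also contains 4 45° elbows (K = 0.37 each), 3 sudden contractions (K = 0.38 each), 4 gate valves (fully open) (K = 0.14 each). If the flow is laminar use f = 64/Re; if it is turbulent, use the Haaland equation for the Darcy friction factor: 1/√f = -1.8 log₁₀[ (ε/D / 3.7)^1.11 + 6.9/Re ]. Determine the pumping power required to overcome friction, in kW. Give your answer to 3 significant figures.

Q = 29.5 m³/h = 29.5/3600 = 0.008194 m³/s.
Cross-sectional area A = πD²/4 = π(0.0671)²/4 = 0.003536 m²; mean velocity V = Q/A = 0.008194/0.003536 = 2.317 m/s.
Reynolds number Re = ρVD/μ = 862 · 2.317 · 0.0671 / 0.0133 = 1.008e+04.
Re > 4000 → turbulent. Relative roughness ε/D = 5.4e-05/0.0671 = 0.000805. Haaland: 1/√f = -1.8 log₁₀[(0.000805/3.7)^1.11 + 6.9/1.008e+04] = -1.8 log₁₀[8.6e-05 + 0.000685] = 5.604, so f = 0.03185.
Total minor-loss coefficient ΣK = 4·0.37 + 3·0.38 + 4·0.14 = 3.18.
ΔP = [f·L/D + ΣK]·(ρV²/2) = [0.03185·473/0.0671 + 3.18]·(862·2.317²/2) = [224.5 + 3.18]·2314 = 5.269e+05 Pa.
Pumping power P = QΔP = 0.008194·5.269e+05 = 4318 W = 4.32 kW.

P ≈ 4.32 kW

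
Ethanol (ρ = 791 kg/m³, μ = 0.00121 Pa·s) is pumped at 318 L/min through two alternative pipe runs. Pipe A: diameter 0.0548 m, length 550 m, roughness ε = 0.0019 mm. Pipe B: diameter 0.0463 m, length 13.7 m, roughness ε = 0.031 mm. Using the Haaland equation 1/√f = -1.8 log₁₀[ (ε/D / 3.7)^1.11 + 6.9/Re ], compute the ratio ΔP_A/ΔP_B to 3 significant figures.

Pipe A: V = Q/A = 0.0053/0.002359 = 2.247 m/s; Re = 8.05e+04; ε/D = 3.47e-05; Haaland → f = 0.01878; ΔP_A = f(L/D)(ρV²/2) = 3.764e+05 Pa.
Pipe B: V = Q/A = 0.0053/0.001684 = 3.148 m/s; Re = 9.528e+04; ε/D = 0.00067; Haaland → f = 0.02087; ΔP_B = f(L/D)(ρV²/2) = 2.42e+04 Pa.
ΔP_A/ΔP_B = 3.764e+05/2.42e+04 = 15.6.

ΔP_A/ΔP_B ≈ 15.6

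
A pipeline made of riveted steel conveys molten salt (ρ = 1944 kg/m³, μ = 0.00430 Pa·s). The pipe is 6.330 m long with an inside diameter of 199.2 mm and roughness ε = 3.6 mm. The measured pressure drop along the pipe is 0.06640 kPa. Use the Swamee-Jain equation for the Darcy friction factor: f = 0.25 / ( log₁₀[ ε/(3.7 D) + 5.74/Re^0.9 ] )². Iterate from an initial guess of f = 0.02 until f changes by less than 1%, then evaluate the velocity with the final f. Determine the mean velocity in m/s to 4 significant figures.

Rearranging Darcy-Weisbach: V = √(2·ΔP·D/(f·L·ρ)). With ε/D = 0.0036/0.1992 = 0.0181, iterate starting from f = 0.02:
  f = 0.02 → V = √(2·66.4·0.1992/(0.02·6.33·1944)) = 0.3279 m/s; Re = ρVD/μ = 2.953e+04; f → 0.04872
  f = 0.04872 → V = 0.2101 m/s; Re = 1.892e+04; f → 0.04963
  f = 0.04963 → V = 0.2081 m/s; Re = 1.874e+04; f → 0.04965
Converged (Δf/f < 1%). With the final f = 0.04965: V = √(2·66.4·0.1992/(0.04965·6.33·1944)) = 0.2081 m/s.

V ≈ 0.2081 m/s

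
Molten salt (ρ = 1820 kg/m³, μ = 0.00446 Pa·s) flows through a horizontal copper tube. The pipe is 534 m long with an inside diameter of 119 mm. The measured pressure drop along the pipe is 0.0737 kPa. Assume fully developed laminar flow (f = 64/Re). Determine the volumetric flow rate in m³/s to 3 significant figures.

For laminar flow, f = 64/Re with Re = ρVD/μ, so Darcy-Weisbach reduces to ΔP = 32μLV/D². Solving for V: V = ΔP·D²/(32μL) = 73.7·(0.119)²/(32·0.00446·534) = 0.01369 m/s.
Check: Re = ρVD/μ = 1820·0.01369·0.119/0.00446 = 665 < 2300, so the laminar assumption holds.
Q = V·A = 0.01369·(π/4·0.119²) = 0.0001523 m³/s = 1.52×10^-4 m³/s.

Q ≈ 1.52×10^-4 m³/s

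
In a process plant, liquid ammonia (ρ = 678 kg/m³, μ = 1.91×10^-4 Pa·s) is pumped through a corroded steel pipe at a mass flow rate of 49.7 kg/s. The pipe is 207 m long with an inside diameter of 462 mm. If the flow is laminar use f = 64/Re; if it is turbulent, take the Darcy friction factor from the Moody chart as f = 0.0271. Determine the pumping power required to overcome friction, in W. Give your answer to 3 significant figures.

A = πD²/4 = π(0.462)²/4 = 0.1676 m²; mean velocity V = ṁ/(ρA) = 49.7/(678 · 0.1676) = 0.4373 m/s.
Reynolds number Re = ρVD/μ = 678 · 0.4373 · 0.462 / 0.000191 = 7.171e+05.
Re > 4000 → turbulent; use the Moody-chart value f = 0.0271.
Darcy-Weisbach: ΔP = f(L/D)(ρV²/2) = 0.0271·(207/0.462)·(678·0.4373²/2) = 0.0271·448.1·64.82 = 787.1 Pa.
Q = ṁ/ρ = 49.7/678 = 0.0733 m³/s.
Pumping power P = QΔP = 0.0733·787.1 = 57.69 W = 57.7 W.

P ≈ 57.7 W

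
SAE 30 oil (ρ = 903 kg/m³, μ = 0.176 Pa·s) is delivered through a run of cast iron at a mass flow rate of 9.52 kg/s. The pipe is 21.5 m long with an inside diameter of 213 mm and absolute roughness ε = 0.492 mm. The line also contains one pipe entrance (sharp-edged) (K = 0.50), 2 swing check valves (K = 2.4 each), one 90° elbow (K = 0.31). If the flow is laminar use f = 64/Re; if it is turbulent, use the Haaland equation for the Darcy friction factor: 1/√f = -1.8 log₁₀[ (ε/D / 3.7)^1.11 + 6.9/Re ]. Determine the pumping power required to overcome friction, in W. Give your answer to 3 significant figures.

P ≈ 10.7 W

A = πD²/4 = π(0.213)²/4 = 0.03563 m²; mean velocity V = ṁ/(ρA) = 9.52/(903 · 0.03563) = 0.2959 m/s.
Reynolds number Re = ρVD/μ = 903 · 0.2959 · 0.213 / 0.176 = 323.3.
Re < 2300 → laminar flow, so f = 64/Re = 64/323.3 = 0.1979 (the turbulent correlation is not needed).
Total minor-loss coefficient ΣK = 1·0.5 + 2·2.4 + 1·0.31 = 5.61.
ΔP = [f·L/D + ΣK]·(ρV²/2) = [0.1979·21.5/0.213 + 5.61]·(903·0.2959²/2) = [19.98 + 5.61]·39.52 = 1011 Pa.
Q = ṁ/ρ = 9.52/903 = 0.01054 m³/s.
Pumping power P = QΔP = 0.01054·1011 = 10.66 W = 10.7 W.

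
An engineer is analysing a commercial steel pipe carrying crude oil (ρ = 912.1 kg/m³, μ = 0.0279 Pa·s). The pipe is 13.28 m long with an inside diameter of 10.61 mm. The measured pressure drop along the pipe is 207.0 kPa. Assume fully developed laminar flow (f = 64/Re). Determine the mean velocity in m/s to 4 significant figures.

V ≈ 1.965 m/s

For laminar flow, f = 64/Re with Re = ρVD/μ, so Darcy-Weisbach reduces to ΔP = 32μLV/D². Solving for V: V = ΔP·D²/(32μL) = 2.07e+05·(0.01061)²/(32·0.0279·13.28) = 1.965 m/s.
Check: Re = ρVD/μ = 912.1·1.965·0.01061/0.0279 = 681.7 < 2300, so the laminar assumption holds.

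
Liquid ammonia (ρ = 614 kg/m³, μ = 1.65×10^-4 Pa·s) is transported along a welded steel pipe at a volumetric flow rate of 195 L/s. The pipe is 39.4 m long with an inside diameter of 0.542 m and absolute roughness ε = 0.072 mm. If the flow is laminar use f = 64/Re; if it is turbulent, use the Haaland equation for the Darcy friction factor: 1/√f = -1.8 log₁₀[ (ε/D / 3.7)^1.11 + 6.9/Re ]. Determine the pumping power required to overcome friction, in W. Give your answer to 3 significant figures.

P ≈ 41.6 W

Q = 195 L/s = 195/1000 = 0.195 m³/s.
Cross-sectional area A = πD²/4 = π(0.542)²/4 = 0.2307 m²; mean velocity V = Q/A = 0.195/0.2307 = 0.8452 m/s.
Reynolds number Re = ρVD/μ = 614 · 0.8452 · 0.542 / 0.000165 = 1.705e+06.
Re > 4000 → turbulent. Relative roughness ε/D = 7.2e-05/0.542 = 0.000133. Haaland: 1/√f = -1.8 log₁₀[(0.000133/3.7)^1.11 + 6.9/1.705e+06] = -1.8 log₁₀[1.16e-05 + 4.05e-06] = 8.648, so f = 0.01337.
Darcy-Weisbach: ΔP = f(L/D)(ρV²/2) = 0.01337·(39.4/0.542)·(614·0.8452²/2) = 0.01337·72.69·219.3 = 213.2 Pa.
Pumping power P = QΔP = 0.195·213.2 = 41.57 W = 41.6 W.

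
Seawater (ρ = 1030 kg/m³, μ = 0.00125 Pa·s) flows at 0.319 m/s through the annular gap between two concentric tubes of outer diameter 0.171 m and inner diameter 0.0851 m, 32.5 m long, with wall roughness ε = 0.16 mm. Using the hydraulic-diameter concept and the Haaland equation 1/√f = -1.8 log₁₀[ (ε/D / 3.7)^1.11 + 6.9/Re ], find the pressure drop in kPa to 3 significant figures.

Hydraulic diameter D_h = 4A/P = D_o - D_i = 0.171 - 0.0851 = 0.0859 m.
Re = ρVD_h/μ = 1030·0.319·0.0859/0.00125 = 2.258e+04.
ε/D_h = 0.00016/0.0859 = 0.00186; Haaland gives 1/√f = -1.8 log₁₀[0.000218+0.000306] = 5.905, so f = 0.02868.
ΔP = f(L/D_h)(ρV²/2) = 0.02868·32.5/0.0859·52.41 = 568.6 Pa.
ΔP = 0.569 kPa.

ΔP ≈ 0.569 kPa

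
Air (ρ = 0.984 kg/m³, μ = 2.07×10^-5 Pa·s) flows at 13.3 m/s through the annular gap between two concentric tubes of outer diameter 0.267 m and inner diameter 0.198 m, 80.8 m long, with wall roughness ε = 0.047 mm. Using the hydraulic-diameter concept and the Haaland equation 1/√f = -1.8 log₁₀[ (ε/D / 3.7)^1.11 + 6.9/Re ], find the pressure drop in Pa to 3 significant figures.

Hydraulic diameter D_h = 4A/P = D_o - D_i = 0.267 - 0.198 = 0.069 m.
Re = ρVD_h/μ = 0.984·13.3·0.069/2.07e-05 = 4.362e+04.
ε/D_h = 4.7e-05/0.069 = 0.000681; Haaland gives 1/√f = -1.8 log₁₀[7.15e-05+0.000158] = 6.55, so f = 0.02331.
ΔP = f(L/D_h)(ρV²/2) = 0.02331·80.8/0.069·87.03 = 2375 Pa.

ΔP ≈ 2380 Pa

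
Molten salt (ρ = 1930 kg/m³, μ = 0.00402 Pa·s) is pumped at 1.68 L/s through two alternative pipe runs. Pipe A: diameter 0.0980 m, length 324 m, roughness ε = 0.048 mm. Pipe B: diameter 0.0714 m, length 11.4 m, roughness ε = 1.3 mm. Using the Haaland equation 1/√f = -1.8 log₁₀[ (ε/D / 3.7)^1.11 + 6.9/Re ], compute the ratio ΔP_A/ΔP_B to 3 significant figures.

ΔP_A/ΔP_B ≈ 3.65

Pipe A: V = Q/A = 0.00168/0.007543 = 0.2227 m/s; Re = 1.048e+04; ε/D = 0.00049; Haaland → f = 0.03111; ΔP_A = f(L/D)(ρV²/2) = 4923 Pa.
Pipe B: V = Q/A = 0.00168/0.004004 = 0.4196 m/s; Re = 1.438e+04; ε/D = 0.0182; Haaland → f = 0.04971; ΔP_B = f(L/D)(ρV²/2) = 1348 Pa.
ΔP_A/ΔP_B = 4923/1348 = 3.65.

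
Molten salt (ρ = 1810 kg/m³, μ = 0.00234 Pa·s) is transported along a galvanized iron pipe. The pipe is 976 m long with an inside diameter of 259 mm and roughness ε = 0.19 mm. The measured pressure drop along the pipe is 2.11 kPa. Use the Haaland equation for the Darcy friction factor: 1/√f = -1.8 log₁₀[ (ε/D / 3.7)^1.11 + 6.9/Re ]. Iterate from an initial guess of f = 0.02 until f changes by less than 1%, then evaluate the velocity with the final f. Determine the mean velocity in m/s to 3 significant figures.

Rearranging Darcy-Weisbach: V = √(2·ΔP·D/(f·L·ρ)). With ε/D = 0.00019/0.259 = 0.000734, iterate starting from f = 0.02:
  f = 0.02 → V = √(2·2110·0.259/(0.02·976·1810)) = 0.1759 m/s; Re = ρVD/μ = 3.524e+04; f → 0.02431
  f = 0.02431 → V = 0.1595 m/s; Re = 3.196e+04; f → 0.02474
  f = 0.02474 → V = 0.1582 m/s; Re = 3.168e+04; f → 0.02477
Converged (Δf/f < 1%). With the final f = 0.02477: V = √(2·2110·0.259/(0.02477·976·1810)) = 0.158 m/s.

V ≈ 0.158 m/s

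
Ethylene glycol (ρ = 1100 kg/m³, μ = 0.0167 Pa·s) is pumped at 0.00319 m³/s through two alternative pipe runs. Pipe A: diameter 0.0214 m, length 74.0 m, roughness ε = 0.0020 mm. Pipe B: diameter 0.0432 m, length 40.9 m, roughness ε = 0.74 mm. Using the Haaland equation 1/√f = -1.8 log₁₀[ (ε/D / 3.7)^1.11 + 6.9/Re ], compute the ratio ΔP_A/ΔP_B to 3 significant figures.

Pipe A: V = Q/A = 0.00319/0.0003597 = 8.869 m/s; Re = 1.25e+04; ε/D = 9.35e-05; Haaland → f = 0.02919; ΔP_A = f(L/D)(ρV²/2) = 4.366e+06 Pa.
Pipe B: V = Q/A = 0.00319/0.001466 = 2.176 m/s; Re = 6193; ε/D = 0.0171; Haaland → f = 0.05208; ΔP_B = f(L/D)(ρV²/2) = 1.284e+05 Pa.
ΔP_A/ΔP_B = 4.366e+06/1.284e+05 = 34.0.

ΔP_A/ΔP_B ≈ 34.0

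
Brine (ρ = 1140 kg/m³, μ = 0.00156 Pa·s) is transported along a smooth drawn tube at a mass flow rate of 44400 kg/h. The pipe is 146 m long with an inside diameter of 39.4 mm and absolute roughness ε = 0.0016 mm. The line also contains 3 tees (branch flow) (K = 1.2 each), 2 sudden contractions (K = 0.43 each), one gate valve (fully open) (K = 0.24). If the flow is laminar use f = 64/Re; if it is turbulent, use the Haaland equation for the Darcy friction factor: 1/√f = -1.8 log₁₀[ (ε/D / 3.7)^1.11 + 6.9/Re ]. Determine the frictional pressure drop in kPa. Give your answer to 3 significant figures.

ΔP ≈ 2720 kPa

ṁ = 44400 kg/h = 44400/3600 = 12.33 kg/s.
A = πD²/4 = π(0.0394)²/4 = 0.001219 m²; mean velocity V = ṁ/(ρA) = 12.33/(1140 · 0.001219) = 8.873 m/s.
Reynolds number Re = ρVD/μ = 1140 · 8.873 · 0.0394 / 0.00156 = 2.555e+05.
Re > 4000 → turbulent. Relative roughness ε/D = 1.6e-06/0.0394 = 4.06e-05. Haaland: 1/√f = -1.8 log₁₀[(4.06e-05/3.7)^1.11 + 6.9/2.555e+05] = -1.8 log₁₀[3.13e-06 + 2.7e-05] = 8.138, so f = 0.0151.
Total minor-loss coefficient ΣK = 3·1.2 + 2·0.43 + 1·0.24 = 4.7.
ΔP = [f·L/D + ΣK]·(ρV²/2) = [0.0151·146/0.0394 + 4.7]·(1140·8.873²/2) = [55.96 + 4.7]·4.488e+04 = 2.722e+06 Pa.
ΔP = 2.722e+06 Pa = 2720 kPa.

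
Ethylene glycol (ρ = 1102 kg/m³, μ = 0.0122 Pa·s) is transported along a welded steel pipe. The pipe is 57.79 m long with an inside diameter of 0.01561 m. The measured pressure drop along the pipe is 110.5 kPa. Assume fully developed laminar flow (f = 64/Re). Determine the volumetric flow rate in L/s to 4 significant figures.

Q ≈ 0.2284 L/s

For laminar flow, f = 64/Re with Re = ρVD/μ, so Darcy-Weisbach reduces to ΔP = 32μLV/D². Solving for V: V = ΔP·D²/(32μL) = 1.105e+05·(0.01561)²/(32·0.0122·57.79) = 1.193 m/s.
Check: Re = ρVD/μ = 1102·1.193·0.01561/0.0122 = 1683 < 2300, so the laminar assumption holds.
Q = V·A = 1.193·(π/4·0.01561²) = 0.0002284 m³/s = 0.2284 L/s.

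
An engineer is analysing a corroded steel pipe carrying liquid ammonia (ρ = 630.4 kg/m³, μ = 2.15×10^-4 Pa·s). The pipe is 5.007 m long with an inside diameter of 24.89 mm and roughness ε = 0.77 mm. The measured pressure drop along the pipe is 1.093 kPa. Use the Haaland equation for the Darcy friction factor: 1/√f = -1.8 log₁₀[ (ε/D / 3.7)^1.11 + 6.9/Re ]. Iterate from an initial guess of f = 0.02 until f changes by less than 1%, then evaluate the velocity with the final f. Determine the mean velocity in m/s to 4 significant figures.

Rearranging Darcy-Weisbach: V = √(2·ΔP·D/(f·L·ρ)). With ε/D = 0.00077/0.02489 = 0.0309, iterate starting from f = 0.02:
  f = 0.02 → V = √(2·1093·0.02489/(0.02·5.007·630.4)) = 0.9284 m/s; Re = ρVD/μ = 6.775e+04; f → 0.05848
  f = 0.05848 → V = 0.5429 m/s; Re = 3.962e+04; f → 0.05879
Converged (Δf/f < 1%). With the final f = 0.05879: V = √(2·1093·0.02489/(0.05879·5.007·630.4)) = 0.5415 m/s.

V ≈ 0.5415 m/s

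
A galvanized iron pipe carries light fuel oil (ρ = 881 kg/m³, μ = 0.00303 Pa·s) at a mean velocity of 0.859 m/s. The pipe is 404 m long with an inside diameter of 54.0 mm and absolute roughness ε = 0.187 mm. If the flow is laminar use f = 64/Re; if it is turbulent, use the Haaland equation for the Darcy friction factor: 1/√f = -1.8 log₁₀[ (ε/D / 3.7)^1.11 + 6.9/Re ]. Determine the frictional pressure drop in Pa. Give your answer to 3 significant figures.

Reynolds number Re = ρVD/μ = 881 · 0.859 · 0.054 / 0.00303 = 1.349e+04.
Re > 4000 → turbulent. Relative roughness ε/D = 0.000187/0.054 = 0.00346. Haaland: 1/√f = -1.8 log₁₀[(0.00346/3.7)^1.11 + 6.9/1.349e+04] = -1.8 log₁₀[0.000435 + 0.000512] = 5.443, so f = 0.03375.
Darcy-Weisbach: ΔP = f(L/D)(ρV²/2) = 0.03375·(404/0.054)·(881·0.859²/2) = 0.03375·7481·325 = 8.207e+04 Pa.

ΔP ≈ 82100 Pa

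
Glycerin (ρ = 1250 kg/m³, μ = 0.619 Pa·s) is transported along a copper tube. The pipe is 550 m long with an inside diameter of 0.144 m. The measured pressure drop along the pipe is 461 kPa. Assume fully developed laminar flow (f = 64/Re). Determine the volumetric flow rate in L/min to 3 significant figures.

For laminar flow, f = 64/Re with Re = ρVD/μ, so Darcy-Weisbach reduces to ΔP = 32μLV/D². Solving for V: V = ΔP·D²/(32μL) = 4.61e+05·(0.144)²/(32·0.619·550) = 0.8775 m/s.
Check: Re = ρVD/μ = 1250·0.8775·0.144/0.619 = 255.2 < 2300, so the laminar assumption holds.
Q = V·A = 0.8775·(π/4·0.144²) = 0.01429 m³/s = 857 L/min.

Q ≈ 857 L/min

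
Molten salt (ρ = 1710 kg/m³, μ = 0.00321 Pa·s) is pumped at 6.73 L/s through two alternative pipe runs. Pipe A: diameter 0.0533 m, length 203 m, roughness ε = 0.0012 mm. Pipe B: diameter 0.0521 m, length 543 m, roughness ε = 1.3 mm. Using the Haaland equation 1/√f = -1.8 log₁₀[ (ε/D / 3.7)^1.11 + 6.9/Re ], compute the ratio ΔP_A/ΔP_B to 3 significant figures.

ΔP_A/ΔP_B ≈ 0.115

Pipe A: V = Q/A = 0.00673/0.002231 = 3.016 m/s; Re = 8.564e+04; ε/D = 2.25e-05; Haaland → f = 0.01849; ΔP_A = f(L/D)(ρV²/2) = 5.479e+05 Pa.
Pipe B: V = Q/A = 0.00673/0.002132 = 3.157 m/s; Re = 8.762e+04; ε/D = 0.025; Haaland → f = 0.05353; ΔP_B = f(L/D)(ρV²/2) = 4.754e+06 Pa.
ΔP_A/ΔP_B = 5.479e+05/4.754e+06 = 0.115.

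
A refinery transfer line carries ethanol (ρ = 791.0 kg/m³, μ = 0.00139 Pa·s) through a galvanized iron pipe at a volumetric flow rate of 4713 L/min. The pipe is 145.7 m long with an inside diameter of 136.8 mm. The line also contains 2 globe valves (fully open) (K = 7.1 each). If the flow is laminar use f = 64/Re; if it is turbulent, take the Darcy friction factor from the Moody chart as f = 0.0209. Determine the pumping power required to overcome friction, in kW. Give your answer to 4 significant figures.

Q = 4713 L/min = 4713/60000 = 0.07855 m³/s.
Cross-sectional area A = πD²/4 = π(0.1368)²/4 = 0.0147 m²; mean velocity V = Q/A = 0.07855/0.0147 = 5.344 m/s.
Reynolds number Re = ρVD/μ = 791 · 5.344 · 0.1368 / 0.00139 = 4.16e+05.
Re > 4000 → turbulent; use the Moody-chart value f = 0.0209.
Total minor-loss coefficient ΣK = 2·7.1 = 14.2.
ΔP = [f·L/D + ΣK]·(ρV²/2) = [0.0209·145.7/0.1368 + 14.2]·(791·5.344²/2) = [22.26 + 14.2]·1.13e+04 = 4.118e+05 Pa.
Pumping power P = QΔP = 0.07855·4.118e+05 = 32350 W = 32.35 kW.

P ≈ 32.35 kW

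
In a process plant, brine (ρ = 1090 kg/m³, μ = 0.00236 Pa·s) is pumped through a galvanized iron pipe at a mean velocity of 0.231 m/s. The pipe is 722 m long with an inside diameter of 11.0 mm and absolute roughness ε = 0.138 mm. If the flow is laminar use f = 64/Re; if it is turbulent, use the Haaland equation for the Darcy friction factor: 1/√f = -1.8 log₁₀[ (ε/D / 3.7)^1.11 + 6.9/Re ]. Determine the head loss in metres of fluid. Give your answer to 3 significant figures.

Reynolds number Re = ρVD/μ = 1090 · 0.231 · 0.011 / 0.00236 = 1174.
Re < 2300 → laminar flow, so f = 64/Re = 64/1174 = 0.05453 (the turbulent correlation is not needed).
Darcy-Weisbach: ΔP = f(L/D)(ρV²/2) = 0.05453·(722/0.011)·(1090·0.231²/2) = 0.05453·6.564e+04·29.08 = 1.041e+05 Pa.
Head loss h_f = ΔP/(ρg) = 1.041e+05/(1090·9.81) = 9.73 m.

h_f ≈ 9.73 m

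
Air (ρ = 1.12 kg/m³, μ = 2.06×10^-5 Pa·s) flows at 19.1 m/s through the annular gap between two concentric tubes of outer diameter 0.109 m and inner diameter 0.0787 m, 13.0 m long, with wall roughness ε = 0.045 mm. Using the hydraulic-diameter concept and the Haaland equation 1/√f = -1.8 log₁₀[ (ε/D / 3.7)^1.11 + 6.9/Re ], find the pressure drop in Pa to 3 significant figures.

ΔP ≈ 2330 Pa

Hydraulic diameter D_h = 4A/P = D_o - D_i = 0.109 - 0.0787 = 0.0303 m.
Re = ρVD_h/μ = 1.12·19.1·0.0303/2.06e-05 = 3.146e+04.
ε/D_h = 4.5e-05/0.0303 = 0.00149; Haaland gives 1/√f = -1.8 log₁₀[0.00017+0.000219] = 6.138, so f = 0.02654.
ΔP = f(L/D_h)(ρV²/2) = 0.02654·13/0.0303·204.3 = 2327 Pa.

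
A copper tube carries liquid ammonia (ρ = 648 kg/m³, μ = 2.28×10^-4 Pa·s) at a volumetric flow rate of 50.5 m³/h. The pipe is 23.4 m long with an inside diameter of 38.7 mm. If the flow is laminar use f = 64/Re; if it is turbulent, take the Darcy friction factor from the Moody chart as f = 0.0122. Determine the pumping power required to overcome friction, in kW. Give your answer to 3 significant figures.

Q = 50.5 m³/h = 50.5/3600 = 0.01403 m³/s.
Cross-sectional area A = πD²/4 = π(0.0387)²/4 = 0.001176 m²; mean velocity V = Q/A = 0.01403/0.001176 = 11.93 m/s.
Reynolds number Re = ρVD/μ = 648 · 11.93 · 0.0387 / 0.000228 = 1.312e+06.
Re > 4000 → turbulent; use the Moody-chart value f = 0.0122.
Darcy-Weisbach: ΔP = f(L/D)(ρV²/2) = 0.0122·(23.4/0.0387)·(648·11.93²/2) = 0.0122·604.7·4.608e+04 = 3.399e+05 Pa.
Pumping power P = QΔP = 0.01403·3.399e+05 = 4768 W = 4.77 kW.

P ≈ 4.77 kW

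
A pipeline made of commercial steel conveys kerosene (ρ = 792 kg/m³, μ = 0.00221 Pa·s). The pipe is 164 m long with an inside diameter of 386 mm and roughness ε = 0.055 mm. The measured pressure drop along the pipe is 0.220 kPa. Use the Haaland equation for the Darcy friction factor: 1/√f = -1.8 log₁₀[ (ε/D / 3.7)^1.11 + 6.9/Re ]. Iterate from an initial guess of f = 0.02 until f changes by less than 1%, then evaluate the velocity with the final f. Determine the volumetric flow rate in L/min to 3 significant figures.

Q ≈ 1670 L/min

Rearranging Darcy-Weisbach: V = √(2·ΔP·D/(f·L·ρ)). With ε/D = 5.5e-05/0.386 = 0.000142, iterate starting from f = 0.02:
  f = 0.02 → V = √(2·220·0.386/(0.02·164·792)) = 0.2557 m/s; Re = ρVD/μ = 3.537e+04; f → 0.02276
  f = 0.02276 → V = 0.2397 m/s; Re = 3.316e+04; f → 0.02309
  f = 0.02309 → V = 0.238 m/s; Re = 3.292e+04; f → 0.02313
Converged (Δf/f < 1%). With the final f = 0.02313: V = √(2·220·0.386/(0.02313·164·792)) = 0.2378 m/s.
Q = V·A = 0.2378·(π/4·0.386²) = 0.02783 m³/s = 1670 L/min.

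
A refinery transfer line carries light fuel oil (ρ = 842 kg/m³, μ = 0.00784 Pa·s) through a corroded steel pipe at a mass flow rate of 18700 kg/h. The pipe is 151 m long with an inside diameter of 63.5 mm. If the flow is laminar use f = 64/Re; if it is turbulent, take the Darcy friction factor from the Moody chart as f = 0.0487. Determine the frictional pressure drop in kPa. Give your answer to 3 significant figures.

ΔP ≈ 185 kPa

ṁ = 18700 kg/h = 18700/3600 = 5.194 kg/s.
A = πD²/4 = π(0.0635)²/4 = 0.003167 m²; mean velocity V = ṁ/(ρA) = 5.194/(842 · 0.003167) = 1.948 m/s.
Reynolds number Re = ρVD/μ = 842 · 1.948 · 0.0635 / 0.00784 = 1.328e+04.
Re > 4000 → turbulent; use the Moody-chart value f = 0.0487.
Darcy-Weisbach: ΔP = f(L/D)(ρV²/2) = 0.0487·(151/0.0635)·(842·1.948²/2) = 0.0487·2378·1598 = 1.85e+05 Pa.
ΔP = 1.85e+05 Pa = 185 kPa.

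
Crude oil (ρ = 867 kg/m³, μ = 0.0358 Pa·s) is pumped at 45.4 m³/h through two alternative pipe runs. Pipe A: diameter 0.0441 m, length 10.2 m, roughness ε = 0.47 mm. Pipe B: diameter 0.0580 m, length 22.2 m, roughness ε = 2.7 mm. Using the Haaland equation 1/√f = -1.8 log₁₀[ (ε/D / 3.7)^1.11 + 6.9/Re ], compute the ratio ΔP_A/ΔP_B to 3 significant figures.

Pipe A: V = Q/A = 0.01261/0.001527 = 8.256 m/s; Re = 8818; ε/D = 0.0107; Haaland → f = 0.04432; ΔP_A = f(L/D)(ρV²/2) = 3.029e+05 Pa.
Pipe B: V = Q/A = 0.01261/0.002642 = 4.773 m/s; Re = 6705; ε/D = 0.0466; Haaland → f = 0.07306; ΔP_B = f(L/D)(ρV²/2) = 2.762e+05 Pa.
ΔP_A/ΔP_B = 3.029e+05/2.762e+05 = 1.10.

ΔP_A/ΔP_B ≈ 1.10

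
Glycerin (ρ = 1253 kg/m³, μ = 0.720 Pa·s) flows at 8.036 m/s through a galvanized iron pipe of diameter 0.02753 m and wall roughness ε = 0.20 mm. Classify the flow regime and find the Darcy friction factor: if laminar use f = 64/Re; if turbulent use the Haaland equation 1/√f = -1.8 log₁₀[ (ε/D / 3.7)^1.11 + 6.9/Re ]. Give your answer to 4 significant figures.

f ≈ 0.1662

Re = ρVD/μ = 1253·8.036·0.02753/0.72 = 385.
Re < 2300 → laminar, so f = 64/Re = 0.1662 (roughness is irrelevant in laminar flow).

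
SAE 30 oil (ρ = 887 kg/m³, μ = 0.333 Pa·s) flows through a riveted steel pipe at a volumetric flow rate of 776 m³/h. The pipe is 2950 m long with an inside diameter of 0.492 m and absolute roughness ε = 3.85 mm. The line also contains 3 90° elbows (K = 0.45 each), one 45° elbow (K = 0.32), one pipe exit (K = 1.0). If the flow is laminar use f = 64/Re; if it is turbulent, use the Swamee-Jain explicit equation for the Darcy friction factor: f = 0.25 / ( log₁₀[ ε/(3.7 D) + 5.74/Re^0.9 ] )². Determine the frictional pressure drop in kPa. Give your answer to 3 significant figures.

Q = 776 m³/h = 776/3600 = 0.2156 m³/s.
Cross-sectional area A = πD²/4 = π(0.492)²/4 = 0.1901 m²; mean velocity V = Q/A = 0.2156/0.1901 = 1.134 m/s.
Reynolds number Re = ρVD/μ = 887 · 1.134 · 0.492 / 0.333 = 1486.
Re < 2300 → laminar flow, so f = 64/Re = 64/1486 = 0.04307 (the turbulent correlation is not needed).
Total minor-loss coefficient ΣK = 3·0.45 + 1·0.32 + 1·1 = 2.67.
ΔP = [f·L/D + ΣK]·(ρV²/2) = [0.04307·2950/0.492 + 2.67]·(887·1.134²/2) = [258.3 + 2.67]·570.1 = 1.488e+05 Pa.
ΔP = 1.488e+05 Pa = 149 kPa.

ΔP ≈ 149 kPa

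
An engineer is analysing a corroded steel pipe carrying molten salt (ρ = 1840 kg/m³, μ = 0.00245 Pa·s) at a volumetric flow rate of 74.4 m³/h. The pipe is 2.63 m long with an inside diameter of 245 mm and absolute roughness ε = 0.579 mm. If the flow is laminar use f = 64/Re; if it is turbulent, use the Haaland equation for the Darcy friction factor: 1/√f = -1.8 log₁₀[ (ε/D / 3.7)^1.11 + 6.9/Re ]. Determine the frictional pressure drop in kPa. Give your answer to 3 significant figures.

ΔP ≈ 0.0497 kPa

Q = 74.4 m³/h = 74.4/3600 = 0.02067 m³/s.
Cross-sectional area A = πD²/4 = π(0.245)²/4 = 0.04714 m²; mean velocity V = Q/A = 0.02067/0.04714 = 0.4384 m/s.
Reynolds number Re = ρVD/μ = 1840 · 0.4384 · 0.245 / 0.00245 = 8.066e+04.
Re > 4000 → turbulent. Relative roughness ε/D = 0.000579/0.245 = 0.00236. Haaland: 1/√f = -1.8 log₁₀[(0.00236/3.7)^1.11 + 6.9/8.066e+04] = -1.8 log₁₀[0.000284 + 8.55e-05] = 6.177, so f = 0.02621.
Darcy-Weisbach: ΔP = f(L/D)(ρV²/2) = 0.02621·(2.63/0.245)·(1840·0.4384²/2) = 0.02621·10.73·176.8 = 49.73 Pa.
ΔP = 49.73 Pa = 0.0497 kPa.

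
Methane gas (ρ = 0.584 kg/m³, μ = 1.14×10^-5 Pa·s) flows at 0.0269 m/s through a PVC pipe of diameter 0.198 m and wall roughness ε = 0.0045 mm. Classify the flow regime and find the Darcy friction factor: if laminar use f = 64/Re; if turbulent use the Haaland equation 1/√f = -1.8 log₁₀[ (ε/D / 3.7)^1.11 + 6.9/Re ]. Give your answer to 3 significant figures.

Re = ρVD/μ = 0.584·0.0269·0.198/1.14e-05 = 272.9.
Re < 2300 → laminar, so f = 64/Re = 0.2346 (roughness is irrelevant in laminar flow).

f ≈ 0.235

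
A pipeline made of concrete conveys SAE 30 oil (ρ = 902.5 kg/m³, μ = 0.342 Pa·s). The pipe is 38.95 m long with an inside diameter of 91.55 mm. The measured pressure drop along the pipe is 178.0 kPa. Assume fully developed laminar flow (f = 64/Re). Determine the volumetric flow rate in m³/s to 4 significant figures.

Q ≈ 0.02304 m³/s

For laminar flow, f = 64/Re with Re = ρVD/μ, so Darcy-Weisbach reduces to ΔP = 32μLV/D². Solving for V: V = ΔP·D²/(32μL) = 1.78e+05·(0.09155)²/(32·0.342·38.95) = 3.5 m/s.
Check: Re = ρVD/μ = 902.5·3.5·0.09155/0.342 = 845.5 < 2300, so the laminar assumption holds.
Q = V·A = 3.5·(π/4·0.09155²) = 0.02304 m³/s = 0.02304 m³/s.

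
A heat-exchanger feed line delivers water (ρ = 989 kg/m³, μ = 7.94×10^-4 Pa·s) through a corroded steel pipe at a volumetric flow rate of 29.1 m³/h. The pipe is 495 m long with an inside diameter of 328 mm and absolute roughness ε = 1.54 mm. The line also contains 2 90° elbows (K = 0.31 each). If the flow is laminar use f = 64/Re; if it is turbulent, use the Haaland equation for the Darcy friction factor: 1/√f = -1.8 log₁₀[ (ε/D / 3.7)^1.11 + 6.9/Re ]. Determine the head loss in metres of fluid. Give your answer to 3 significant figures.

Q = 29.1 m³/h = 29.1/3600 = 0.008083 m³/s.
Cross-sectional area A = πD²/4 = π(0.328)²/4 = 0.0845 m²; mean velocity V = Q/A = 0.008083/0.0845 = 0.09566 m/s.
Reynolds number Re = ρVD/μ = 989 · 0.09566 · 0.328 / 0.000794 = 3.908e+04.
Re > 4000 → turbulent. Relative roughness ε/D = 0.00154/0.328 = 0.0047. Haaland: 1/√f = -1.8 log₁₀[(0.0047/3.7)^1.11 + 6.9/3.908e+04] = -1.8 log₁₀[0.000609 + 0.000177] = 5.588, so f = 0.03202.
Total minor-loss coefficient ΣK = 2·0.31 = 0.62.
ΔP = [f·L/D + ΣK]·(ρV²/2) = [0.03202·495/0.328 + 0.62]·(989·0.09566²/2) = [48.32 + 0.62]·4.526 = 221.5 Pa.
Head loss h_f = ΔP/(ρg) = 221.5/(989·9.81) = 0.0228 m.

h_f ≈ 0.0228 m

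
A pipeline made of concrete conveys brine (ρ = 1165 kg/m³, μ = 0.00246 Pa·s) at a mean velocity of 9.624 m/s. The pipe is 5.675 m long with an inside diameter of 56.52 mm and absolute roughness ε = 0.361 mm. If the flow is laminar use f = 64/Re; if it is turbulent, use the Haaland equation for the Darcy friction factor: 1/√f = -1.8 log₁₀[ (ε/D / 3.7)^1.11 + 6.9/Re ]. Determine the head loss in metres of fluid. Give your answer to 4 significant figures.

h_f ≈ 15.69 m

Reynolds number Re = ρVD/μ = 1165 · 9.624 · 0.05652 / 0.00246 = 2.576e+05.
Re > 4000 → turbulent. Relative roughness ε/D = 0.000361/0.05652 = 0.00639. Haaland: 1/√f = -1.8 log₁₀[(0.00639/3.7)^1.11 + 6.9/2.576e+05] = -1.8 log₁₀[0.000857 + 2.68e-05] = 5.496, so f = 0.0331.
Darcy-Weisbach: ΔP = f(L/D)(ρV²/2) = 0.0331·(5.675/0.05652)·(1165·9.624²/2) = 0.0331·100.4·5.395e+04 = 1.793e+05 Pa.
Head loss h_f = ΔP/(ρg) = 1.793e+05/(1165·9.81) = 15.69 m.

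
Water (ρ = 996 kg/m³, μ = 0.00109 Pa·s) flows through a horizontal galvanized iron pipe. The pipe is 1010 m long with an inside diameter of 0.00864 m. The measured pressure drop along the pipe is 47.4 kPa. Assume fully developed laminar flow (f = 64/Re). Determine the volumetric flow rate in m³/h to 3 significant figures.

For laminar flow, f = 64/Re with Re = ρVD/μ, so Darcy-Weisbach reduces to ΔP = 32μLV/D². Solving for V: V = ΔP·D²/(32μL) = 4.74e+04·(0.00864)²/(32·0.00109·1010) = 0.1004 m/s.
Check: Re = ρVD/μ = 996·0.1004·0.00864/0.00109 = 793 < 2300, so the laminar assumption holds.
Q = V·A = 0.1004·(π/4·0.00864²) = 5.889e-06 m³/s = 0.0212 m³/h.

Q ≈ 0.0212 m³/h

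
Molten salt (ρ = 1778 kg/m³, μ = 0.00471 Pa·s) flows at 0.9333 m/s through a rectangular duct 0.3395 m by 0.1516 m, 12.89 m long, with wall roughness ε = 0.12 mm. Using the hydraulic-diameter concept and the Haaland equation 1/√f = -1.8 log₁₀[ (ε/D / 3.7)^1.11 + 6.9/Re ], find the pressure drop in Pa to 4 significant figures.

Hydraulic diameter D_h = 4A/P = 4·(0.3395·0.1516)/(2·(0.3395+0.1516)) = 0.2059/0.9822 = 0.2096 m.
Re = ρVD_h/μ = 1778·0.9333·0.2096/0.00471 = 7.385e+04.
ε/D_h = 0.00012/0.2096 = 0.000573; Haaland gives 1/√f = -1.8 log₁₀[5.89e-05+9.34e-05] = 6.871, so f = 0.02118.
ΔP = f(L/D_h)(ρV²/2) = 0.02118·12.89/0.2096·774.4 = 1009 Pa.

ΔP ≈ 1009 Pa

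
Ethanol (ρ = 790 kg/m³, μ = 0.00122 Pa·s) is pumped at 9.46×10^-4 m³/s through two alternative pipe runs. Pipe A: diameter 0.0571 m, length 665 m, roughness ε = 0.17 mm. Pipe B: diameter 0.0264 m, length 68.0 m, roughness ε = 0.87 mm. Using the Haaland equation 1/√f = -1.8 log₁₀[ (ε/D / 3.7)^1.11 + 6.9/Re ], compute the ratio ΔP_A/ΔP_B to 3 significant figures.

ΔP_A/ΔP_B ≈ 0.112

Pipe A: V = Q/A = 0.000946/0.002561 = 0.3694 m/s; Re = 1.366e+04; ε/D = 0.00298; Haaland → f = 0.03298; ΔP_A = f(L/D)(ρV²/2) = 2.071e+04 Pa.
Pipe B: V = Q/A = 0.000946/0.0005474 = 1.728 m/s; Re = 2.954e+04; ε/D = 0.033; Haaland → f = 0.06058; ΔP_B = f(L/D)(ρV²/2) = 1.841e+05 Pa.
ΔP_A/ΔP_B = 2.071e+04/1.841e+05 = 0.112.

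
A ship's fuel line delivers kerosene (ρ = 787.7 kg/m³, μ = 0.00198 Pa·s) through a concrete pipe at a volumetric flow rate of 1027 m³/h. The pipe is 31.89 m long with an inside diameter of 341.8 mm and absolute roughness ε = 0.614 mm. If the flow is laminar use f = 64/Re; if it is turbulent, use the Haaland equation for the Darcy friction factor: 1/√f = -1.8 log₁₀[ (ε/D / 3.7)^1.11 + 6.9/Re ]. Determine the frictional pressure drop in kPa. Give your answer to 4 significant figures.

Q = 1027 m³/h = 1027/3600 = 0.2853 m³/s.
Cross-sectional area A = πD²/4 = π(0.3418)²/4 = 0.09176 m²; mean velocity V = Q/A = 0.2853/0.09176 = 3.109 m/s.
Reynolds number Re = ρVD/μ = 787.7 · 3.109 · 0.3418 / 0.00198 = 4.228e+05.
Re > 4000 → turbulent. Relative roughness ε/D = 0.000614/0.3418 = 0.0018. Haaland: 1/√f = -1.8 log₁₀[(0.0018/3.7)^1.11 + 6.9/4.228e+05] = -1.8 log₁₀[0.00021 + 1.63e-05] = 6.562, so f = 0.02322.
Darcy-Weisbach: ΔP = f(L/D)(ρV²/2) = 0.02322·(31.89/0.3418)·(787.7·3.109²/2) = 0.02322·93.3·3807 = 8248 Pa.
ΔP = 8248 Pa = 8.248 kPa.

ΔP ≈ 8.248 kPa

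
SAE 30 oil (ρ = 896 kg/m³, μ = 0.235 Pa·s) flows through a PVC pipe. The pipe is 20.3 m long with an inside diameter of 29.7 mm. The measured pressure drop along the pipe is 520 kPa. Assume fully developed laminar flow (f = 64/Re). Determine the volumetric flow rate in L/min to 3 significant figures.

For laminar flow, f = 64/Re with Re = ρVD/μ, so Darcy-Weisbach reduces to ΔP = 32μLV/D². Solving for V: V = ΔP·D²/(32μL) = 5.2e+05·(0.0297)²/(32·0.235·20.3) = 3.005 m/s.
Check: Re = ρVD/μ = 896·3.005·0.0297/0.235 = 340.3 < 2300, so the laminar assumption holds.
Q = V·A = 3.005·(π/4·0.0297²) = 0.002082 m³/s = 125 L/min.

Q ≈ 125 L/min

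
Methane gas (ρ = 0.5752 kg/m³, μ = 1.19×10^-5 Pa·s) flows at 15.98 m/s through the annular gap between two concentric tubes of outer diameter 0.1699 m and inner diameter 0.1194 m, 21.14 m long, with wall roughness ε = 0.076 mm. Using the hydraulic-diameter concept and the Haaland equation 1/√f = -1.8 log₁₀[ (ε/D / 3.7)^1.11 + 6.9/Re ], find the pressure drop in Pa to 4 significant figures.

Hydraulic diameter D_h = 4A/P = D_o - D_i = 0.1699 - 0.1194 = 0.0505 m.
Re = ρVD_h/μ = 0.5752·15.98·0.0505/1.19e-05 = 3.901e+04.
ε/D_h = 7.6e-05/0.0505 = 0.0015; Haaland gives 1/√f = -1.8 log₁₀[0.000172+0.000177] = 6.222, so f = 0.02583.
ΔP = f(L/D_h)(ρV²/2) = 0.02583·21.14/0.0505·73.44 = 794 Pa.

ΔP ≈ 794.0 Pa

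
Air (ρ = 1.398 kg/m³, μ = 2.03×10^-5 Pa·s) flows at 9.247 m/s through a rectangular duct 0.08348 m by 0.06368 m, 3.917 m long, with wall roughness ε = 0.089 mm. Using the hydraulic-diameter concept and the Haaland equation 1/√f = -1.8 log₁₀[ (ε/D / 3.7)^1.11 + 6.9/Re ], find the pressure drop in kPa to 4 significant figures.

ΔP ≈ 0.07978 kPa

Hydraulic diameter D_h = 4A/P = 4·(0.08348·0.06368)/(2·(0.08348+0.06368)) = 0.02126/0.2943 = 0.07225 m.
Re = ρVD_h/μ = 1.398·9.247·0.07225/2.03e-05 = 4.601e+04.
ε/D_h = 8.9e-05/0.07225 = 0.00123; Haaland gives 1/√f = -1.8 log₁₀[0.000138+0.00015] = 6.373, so f = 0.02462.
ΔP = f(L/D_h)(ρV²/2) = 0.02462·3.917/0.07225·59.77 = 79.78 Pa.
ΔP = 0.07978 kPa.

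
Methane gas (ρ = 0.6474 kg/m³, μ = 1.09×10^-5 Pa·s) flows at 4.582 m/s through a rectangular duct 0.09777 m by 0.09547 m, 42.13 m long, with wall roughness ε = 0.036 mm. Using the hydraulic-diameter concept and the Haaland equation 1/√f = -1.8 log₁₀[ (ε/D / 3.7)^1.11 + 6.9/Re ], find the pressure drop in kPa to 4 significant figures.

ΔP ≈ 0.07365 kPa

Hydraulic diameter D_h = 4A/P = 4·(0.09777·0.09547)/(2·(0.09777+0.09547)) = 0.03734/0.3865 = 0.09661 m.
Re = ρVD_h/μ = 0.6474·4.582·0.09661/1.09e-05 = 2.629e+04.
ε/D_h = 3.6e-05/0.09661 = 0.000373; Haaland gives 1/√f = -1.8 log₁₀[3.66e-05+0.000262] = 6.344, so f = 0.02485.
ΔP = f(L/D_h)(ρV²/2) = 0.02485·42.13/0.09661·6.796 = 73.65 Pa.
ΔP = 0.07365 kPa.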